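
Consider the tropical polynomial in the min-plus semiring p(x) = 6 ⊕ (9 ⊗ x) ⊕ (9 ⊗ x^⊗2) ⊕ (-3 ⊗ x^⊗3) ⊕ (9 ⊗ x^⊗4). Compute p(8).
p(8) = 6

A tropical monomial a ⊗ x^⊗i evaluates to a + i · x. Evaluating each term at x = 8:
  Term 0 contributes 6 + 0 · 8 = 6
  Term 1 contributes 9 + 1 · 8 = 17
  Term 2 contributes 9 + 2 · 8 = 25
  Term 3 contributes -3 + 3 · 8 = 21
  Term 4 contributes 9 + 4 · 8 = 41
p(8) = ⊕ of these = min[6, 17, 25, 21, 41] = 6.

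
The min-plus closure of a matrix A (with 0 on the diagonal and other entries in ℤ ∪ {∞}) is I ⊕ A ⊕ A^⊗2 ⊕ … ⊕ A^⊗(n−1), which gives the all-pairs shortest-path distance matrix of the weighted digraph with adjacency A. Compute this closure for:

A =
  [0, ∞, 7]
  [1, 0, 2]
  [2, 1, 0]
Closure =
  [0, 8, 7]
  [1, 0, 2]
  [2, 1, 0]

This is the Floyd-Warshall all-pairs shortest-path computation. For each intermediate vertex k = 0, 1, …, 2, update dist[i][j] ← min(dist[i][j], dist[i][k] + dist[k][j]). The final matrix gives, for each (i, j), the minimum total weight of any directed path from i to j (possibly empty when i = j).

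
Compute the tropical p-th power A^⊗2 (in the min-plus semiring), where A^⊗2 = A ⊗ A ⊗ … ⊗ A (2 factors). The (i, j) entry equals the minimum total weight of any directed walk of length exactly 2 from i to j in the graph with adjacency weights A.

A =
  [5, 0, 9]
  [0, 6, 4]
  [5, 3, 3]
A^⊗2 =
  [0, 5, 4]
  [5, 0, 7]
  [3, 5, 6]

Each entry (A^⊗2)_ij equals the minimum over all length-2 walks i = v_0 → v_1 → … → v_2 = j of Σ_t A[v_t][v_{t+1}]. For example, for (i, j) = (0, 2) we minimise over 3 possible intermediate vertex sequences; the minimum is 4, attained along the walk 0 → 1 → 2.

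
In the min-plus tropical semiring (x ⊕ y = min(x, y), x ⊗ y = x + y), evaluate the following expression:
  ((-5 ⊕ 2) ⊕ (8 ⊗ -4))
((-5 ⊕ 2) ⊕ (8 ⊗ -4)) = -5

Expand innermost to outermost. Recall ⊕ takes the minimum of its arguments and ⊗ takes their sum. Working out the expression ((-5 ⊕ 2) ⊕ (8 ⊗ -4)) gives -5.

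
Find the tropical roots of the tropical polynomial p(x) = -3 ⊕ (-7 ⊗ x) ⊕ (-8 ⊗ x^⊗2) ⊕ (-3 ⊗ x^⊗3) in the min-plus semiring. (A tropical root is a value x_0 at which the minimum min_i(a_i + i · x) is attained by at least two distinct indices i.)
Roots: {-5, 1, 4}

Each tropical root is a break point of the lower envelope of the lines y = a_i + i · x (there are 4 lines, with slopes 0, 1, ..., 3). Only the lines that attain the minimum somewhere contribute to roots; other lines are dominated. Here the surviving (envelope) indices are i = 3, i = 2, i = 1, i = 0.
Intersections between consecutive envelope lines give the roots: for adjacent envelope indices i < j the intersection is x = (a_i − a_j) / (j − i). Reading off the sorted break points: {-5, 1, 4}.
Verification: at each break x_0, at least two indices attain the minimum of min_i(a_i + i · x_0).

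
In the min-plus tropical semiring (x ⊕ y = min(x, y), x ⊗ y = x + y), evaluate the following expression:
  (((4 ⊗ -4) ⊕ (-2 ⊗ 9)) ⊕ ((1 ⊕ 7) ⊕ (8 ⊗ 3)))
(((4 ⊗ -4) ⊕ (-2 ⊗ 9)) ⊕ ((1 ⊕ 7) ⊕ (8 ⊗ 3))) = 0

Expand innermost to outermost. Recall ⊕ takes the minimum of its arguments and ⊗ takes their sum. Working out the expression (((4 ⊗ -4) ⊕ (-2 ⊗ 9)) ⊕ ((1 ⊕ 7) ⊕ (8 ⊗ 3))) gives 0.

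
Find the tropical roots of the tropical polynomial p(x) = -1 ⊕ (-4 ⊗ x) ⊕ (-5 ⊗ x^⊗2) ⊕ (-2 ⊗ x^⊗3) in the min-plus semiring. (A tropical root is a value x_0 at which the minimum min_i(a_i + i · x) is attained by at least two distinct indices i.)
Roots: {-3, 1, 3}

Each tropical root is a break point of the lower envelope of the lines y = a_i + i · x (there are 4 lines, with slopes 0, 1, ..., 3). Only the lines that attain the minimum somewhere contribute to roots; other lines are dominated. Here the surviving (envelope) indices are i = 3, i = 2, i = 1, i = 0.
Intersections between consecutive envelope lines give the roots: for adjacent envelope indices i < j the intersection is x = (a_i − a_j) / (j − i). Reading off the sorted break points: {-3, 1, 3}.
Verification: at each break x_0, at least two indices attain the minimum of min_i(a_i + i · x_0).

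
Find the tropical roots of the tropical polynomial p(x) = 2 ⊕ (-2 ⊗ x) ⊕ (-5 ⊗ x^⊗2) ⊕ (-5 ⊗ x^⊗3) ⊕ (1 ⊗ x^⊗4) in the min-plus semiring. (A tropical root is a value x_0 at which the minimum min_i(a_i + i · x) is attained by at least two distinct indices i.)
Roots: {-6, 0, 3, 4}

Each tropical root is a break point of the lower envelope of the lines y = a_i + i · x (there are 5 lines, with slopes 0, 1, ..., 4). Only the lines that attain the minimum somewhere contribute to roots; other lines are dominated. Here the surviving (envelope) indices are i = 4, i = 3, i = 2, i = 1, i = 0.
Intersections between consecutive envelope lines give the roots: for adjacent envelope indices i < j the intersection is x = (a_i − a_j) / (j − i). Reading off the sorted break points: {-6, 0, 3, 4}.
Verification: at each break x_0, at least two indices attain the minimum of min_i(a_i + i · x_0).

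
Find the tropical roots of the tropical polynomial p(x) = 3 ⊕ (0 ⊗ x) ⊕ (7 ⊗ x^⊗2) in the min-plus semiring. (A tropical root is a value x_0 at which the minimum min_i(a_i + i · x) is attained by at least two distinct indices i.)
Roots: {-7, 3}

Each tropical root is a break point of the lower envelope of the lines y = a_i + i · x (there are 3 lines, with slopes 0, 1, ..., 2). Only the lines that attain the minimum somewhere contribute to roots; other lines are dominated. Here the surviving (envelope) indices are i = 2, i = 1, i = 0.
Intersections between consecutive envelope lines give the roots: for adjacent envelope indices i < j the intersection is x = (a_i − a_j) / (j − i). Reading off the sorted break points: {-7, 3}.
Verification: at each break x_0, at least two indices attain the minimum of min_i(a_i + i · x_0).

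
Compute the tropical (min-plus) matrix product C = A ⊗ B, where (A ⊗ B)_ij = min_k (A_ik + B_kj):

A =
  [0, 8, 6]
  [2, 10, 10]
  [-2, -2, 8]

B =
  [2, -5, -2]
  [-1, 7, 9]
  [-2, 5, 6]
A ⊗ B =
  [2, -5, -2]
  [4, -3, 0]
  [-3, -7, -4]

Apply the min-plus product entry-by-entry:
  C[0][0] = min over k of (A[0][0] + B[0][0] = 0 + 2 = 2, A[0][1] + B[1][0] = 8 + -1 = 7, A[0][2] + B[2][0] = 6 + -2 = 4) = 2 (attained at k = 0)
  C[0][1] = min over k of (A[0][0] + B[0][1] = 0 + -5 = -5, A[0][1] + B[1][1] = 8 + 7 = 15, A[0][2] + B[2][1] = 6 + 5 = 11) = -5 (attained at k = 0)
  C[0][2] = min over k of (A[0][0] + B[0][2] = 0 + -2 = -2, A[0][1] + B[1][2] = 8 + 9 = 17, A[0][2] + B[2][2] = 6 + 6 = 12) = -2 (attained at k = 0)
  C[1][0] = min over k of (A[1][0] + B[0][0] = 2 + 2 = 4, A[1][1] + B[1][0] = 10 + -1 = 9, A[1][2] + B[2][0] = 10 + -2 = 8) = 4 (attained at k = 0)
  C[1][1] = min over k of (A[1][0] + B[0][1] = 2 + -5 = -3, A[1][1] + B[1][1] = 10 + 7 = 17, A[1][2] + B[2][1] = 10 + 5 = 15) = -3 (attained at k = 0)
  C[1][2] = min over k of (A[1][0] + B[0][2] = 2 + -2 = 0, A[1][1] + B[1][2] = 10 + 9 = 19, A[1][2] + B[2][2] = 10 + 6 = 16) = 0 (attained at k = 0)
  C[2][0] = min over k of (A[2][0] + B[0][0] = -2 + 2 = 0, A[2][1] + B[1][0] = -2 + -1 = -3, A[2][2] + B[2][0] = 8 + -2 = 6) = -3 (attained at k = 1)
  C[2][1] = min over k of (A[2][0] + B[0][1] = -2 + -5 = -7, A[2][1] + B[1][1] = -2 + 7 = 5, A[2][2] + B[2][1] = 8 + 5 = 13) = -7 (attained at k = 0)
  C[2][2] = min over k of (A[2][0] + B[0][2] = -2 + -2 = -4, A[2][1] + B[1][2] = -2 + 9 = 7, A[2][2] + B[2][2] = 8 + 6 = 14) = -4 (attained at k = 0)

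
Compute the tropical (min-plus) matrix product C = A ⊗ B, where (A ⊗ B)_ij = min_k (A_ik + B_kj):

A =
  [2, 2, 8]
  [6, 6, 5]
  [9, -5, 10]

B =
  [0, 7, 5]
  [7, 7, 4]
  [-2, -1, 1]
A ⊗ B =
  [2, 7, 6]
  [3, 4, 6]
  [2, 2, -1]

Apply the min-plus product entry-by-entry:
  C[0][0] = min over k of (A[0][0] + B[0][0] = 2 + 0 = 2, A[0][1] + B[1][0] = 2 + 7 = 9, A[0][2] + B[2][0] = 8 + -2 = 6) = 2 (attained at k = 0)
  C[0][1] = min over k of (A[0][0] + B[0][1] = 2 + 7 = 9, A[0][1] + B[1][1] = 2 + 7 = 9, A[0][2] + B[2][1] = 8 + -1 = 7) = 7 (attained at k = 2)
  C[0][2] = min over k of (A[0][0] + B[0][2] = 2 + 5 = 7, A[0][1] + B[1][2] = 2 + 4 = 6, A[0][2] + B[2][2] = 8 + 1 = 9) = 6 (attained at k = 1)
  C[1][0] = min over k of (A[1][0] + B[0][0] = 6 + 0 = 6, A[1][1] + B[1][0] = 6 + 7 = 13, A[1][2] + B[2][0] = 5 + -2 = 3) = 3 (attained at k = 2)
  C[1][1] = min over k of (A[1][0] + B[0][1] = 6 + 7 = 13, A[1][1] + B[1][1] = 6 + 7 = 13, A[1][2] + B[2][1] = 5 + -1 = 4) = 4 (attained at k = 2)
  C[1][2] = min over k of (A[1][0] + B[0][2] = 6 + 5 = 11, A[1][1] + B[1][2] = 6 + 4 = 10, A[1][2] + B[2][2] = 5 + 1 = 6) = 6 (attained at k = 2)
  C[2][0] = min over k of (A[2][0] + B[0][0] = 9 + 0 = 9, A[2][1] + B[1][0] = -5 + 7 = 2, A[2][2] + B[2][0] = 10 + -2 = 8) = 2 (attained at k = 1)
  C[2][1] = min over k of (A[2][0] + B[0][1] = 9 + 7 = 16, A[2][1] + B[1][1] = -5 + 7 = 2, A[2][2] + B[2][1] = 10 + -1 = 9) = 2 (attained at k = 1)
  C[2][2] = min over k of (A[2][0] + B[0][2] = 9 + 5 = 14, A[2][1] + B[1][2] = -5 + 4 = -1, A[2][2] + B[2][2] = 10 + 1 = 11) = -1 (attained at k = 1)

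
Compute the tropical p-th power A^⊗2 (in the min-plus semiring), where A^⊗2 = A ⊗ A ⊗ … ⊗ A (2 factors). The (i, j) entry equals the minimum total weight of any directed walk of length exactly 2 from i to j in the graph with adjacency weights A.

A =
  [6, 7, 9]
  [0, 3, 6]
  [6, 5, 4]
A^⊗2 =
  [7, 10, 13]
  [3, 6, 9]
  [5, 8, 8]

Each entry (A^⊗2)_ij equals the minimum over all length-2 walks i = v_0 → v_1 → … → v_2 = j of Σ_t A[v_t][v_{t+1}]. For example, for (i, j) = (0, 2) we minimise over 3 possible intermediate vertex sequences; the minimum is 13, attained along the walk 0 → 1 → 2.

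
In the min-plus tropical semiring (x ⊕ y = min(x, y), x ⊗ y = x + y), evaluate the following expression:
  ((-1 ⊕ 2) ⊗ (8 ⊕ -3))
((-1 ⊕ 2) ⊗ (8 ⊕ -3)) = -4

Expand innermost to outermost. Recall ⊕ takes the minimum of its arguments and ⊗ takes their sum. Working out the expression ((-1 ⊕ 2) ⊗ (8 ⊕ -3)) gives -4.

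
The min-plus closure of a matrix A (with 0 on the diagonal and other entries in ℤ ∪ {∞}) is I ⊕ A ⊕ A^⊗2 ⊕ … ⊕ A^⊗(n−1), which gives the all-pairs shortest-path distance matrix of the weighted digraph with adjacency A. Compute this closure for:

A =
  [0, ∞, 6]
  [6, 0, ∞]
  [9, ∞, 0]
Closure =
  [0, ∞, 6]
  [6, 0, 12]
  [9, ∞, 0]

This is the Floyd-Warshall all-pairs shortest-path computation. For each intermediate vertex k = 0, 1, …, 2, update dist[i][j] ← min(dist[i][j], dist[i][k] + dist[k][j]). The final matrix gives, for each (i, j), the minimum total weight of any directed path from i to j (possibly empty when i = j).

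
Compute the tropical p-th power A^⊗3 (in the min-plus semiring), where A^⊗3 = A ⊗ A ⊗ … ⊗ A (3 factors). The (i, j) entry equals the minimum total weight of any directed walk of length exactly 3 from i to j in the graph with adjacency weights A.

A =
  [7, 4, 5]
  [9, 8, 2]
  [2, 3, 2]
A^⊗3 =
  [8, 9, 8]
  [6, 7, 6]
  [6, 7, 6]

Each entry (A^⊗3)_ij equals the minimum over all length-3 walks i = v_0 → v_1 → … → v_3 = j of Σ_t A[v_t][v_{t+1}]. For example, for (i, j) = (0, 2) we minimise over 9 possible intermediate vertex sequences; the minimum is 8, attained along the walk 0 → 1 → 2 → 2.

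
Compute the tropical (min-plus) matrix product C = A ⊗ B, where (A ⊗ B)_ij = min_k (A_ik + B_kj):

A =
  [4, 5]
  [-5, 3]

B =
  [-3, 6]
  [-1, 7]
A ⊗ B =
  [1, 10]
  [-8, 1]

Apply the min-plus product entry-by-entry:
  C[0][0] = min over k of (A[0][0] + B[0][0] = 4 + -3 = 1, A[0][1] + B[1][0] = 5 + -1 = 4) = 1 (attained at k = 0)
  C[0][1] = min over k of (A[0][0] + B[0][1] = 4 + 6 = 10, A[0][1] + B[1][1] = 5 + 7 = 12) = 10 (attained at k = 0)
  C[1][0] = min over k of (A[1][0] + B[0][0] = -5 + -3 = -8, A[1][1] + B[1][0] = 3 + -1 = 2) = -8 (attained at k = 0)
  C[1][1] = min over k of (A[1][0] + B[0][1] = -5 + 6 = 1, A[1][1] + B[1][1] = 3 + 7 = 10) = 1 (attained at k = 0)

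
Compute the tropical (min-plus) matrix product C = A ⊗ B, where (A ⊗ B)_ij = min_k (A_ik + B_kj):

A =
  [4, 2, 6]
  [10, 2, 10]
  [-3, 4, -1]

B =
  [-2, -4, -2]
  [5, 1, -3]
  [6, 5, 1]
A ⊗ B =
  [2, 0, -1]
  [7, 3, -1]
  [-5, -7, -5]

Apply the min-plus product entry-by-entry:
  C[0][0] = min over k of (A[0][0] + B[0][0] = 4 + -2 = 2, A[0][1] + B[1][0] = 2 + 5 = 7, A[0][2] + B[2][0] = 6 + 6 = 12) = 2 (attained at k = 0)
  C[0][1] = min over k of (A[0][0] + B[0][1] = 4 + -4 = 0, A[0][1] + B[1][1] = 2 + 1 = 3, A[0][2] + B[2][1] = 6 + 5 = 11) = 0 (attained at k = 0)
  C[0][2] = min over k of (A[0][0] + B[0][2] = 4 + -2 = 2, A[0][1] + B[1][2] = 2 + -3 = -1, A[0][2] + B[2][2] = 6 + 1 = 7) = -1 (attained at k = 1)
  C[1][0] = min over k of (A[1][0] + B[0][0] = 10 + -2 = 8, A[1][1] + B[1][0] = 2 + 5 = 7, A[1][2] + B[2][0] = 10 + 6 = 16) = 7 (attained at k = 1)
  C[1][1] = min over k of (A[1][0] + B[0][1] = 10 + -4 = 6, A[1][1] + B[1][1] = 2 + 1 = 3, A[1][2] + B[2][1] = 10 + 5 = 15) = 3 (attained at k = 1)
  C[1][2] = min over k of (A[1][0] + B[0][2] = 10 + -2 = 8, A[1][1] + B[1][2] = 2 + -3 = -1, A[1][2] + B[2][2] = 10 + 1 = 11) = -1 (attained at k = 1)
  C[2][0] = min over k of (A[2][0] + B[0][0] = -3 + -2 = -5, A[2][1] + B[1][0] = 4 + 5 = 9, A[2][2] + B[2][0] = -1 + 6 = 5) = -5 (attained at k = 0)
  C[2][1] = min over k of (A[2][0] + B[0][1] = -3 + -4 = -7, A[2][1] + B[1][1] = 4 + 1 = 5, A[2][2] + B[2][1] = -1 + 5 = 4) = -7 (attained at k = 0)
  C[2][2] = min over k of (A[2][0] + B[0][2] = -3 + -2 = -5, A[2][1] + B[1][2] = 4 + -3 = 1, A[2][2] + B[2][2] = -1 + 1 = 0) = -5 (attained at k = 0)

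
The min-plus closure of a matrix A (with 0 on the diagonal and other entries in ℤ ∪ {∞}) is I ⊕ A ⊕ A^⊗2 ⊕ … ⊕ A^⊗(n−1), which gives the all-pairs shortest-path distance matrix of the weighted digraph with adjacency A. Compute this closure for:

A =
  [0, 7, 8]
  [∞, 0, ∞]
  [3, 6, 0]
Closure =
  [0, 7, 8]
  [∞, 0, ∞]
  [3, 6, 0]

This is the Floyd-Warshall all-pairs shortest-path computation. For each intermediate vertex k = 0, 1, …, 2, update dist[i][j] ← min(dist[i][j], dist[i][k] + dist[k][j]). The final matrix gives, for each (i, j), the minimum total weight of any directed path from i to j (possibly empty when i = j).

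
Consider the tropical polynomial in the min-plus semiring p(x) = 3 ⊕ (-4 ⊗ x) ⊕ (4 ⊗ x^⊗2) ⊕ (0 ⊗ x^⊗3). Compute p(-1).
p(-1) = -5

A tropical monomial a ⊗ x^⊗i evaluates to a + i · x. Evaluating each term at x = -1:
  Term 0 contributes 3 + 0 · -1 = 3
  Term 1 contributes -4 + 1 · -1 = -5
  Term 2 contributes 4 + 2 · -1 = 2
  Term 3 contributes 0 + 3 · -1 = -3
p(-1) = ⊕ of these = min[3, -5, 2, -3] = -5.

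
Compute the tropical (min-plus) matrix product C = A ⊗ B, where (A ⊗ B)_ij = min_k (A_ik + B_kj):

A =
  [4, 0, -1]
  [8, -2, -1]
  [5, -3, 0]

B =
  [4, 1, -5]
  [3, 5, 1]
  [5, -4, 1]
A ⊗ B =
  [3, -5, -1]
  [1, -5, -1]
  [0, -4, -2]

Apply the min-plus product entry-by-entry:
  C[0][0] = min over k of (A[0][0] + B[0][0] = 4 + 4 = 8, A[0][1] + B[1][0] = 0 + 3 = 3, A[0][2] + B[2][0] = -1 + 5 = 4) = 3 (attained at k = 1)
  C[0][1] = min over k of (A[0][0] + B[0][1] = 4 + 1 = 5, A[0][1] + B[1][1] = 0 + 5 = 5, A[0][2] + B[2][1] = -1 + -4 = -5) = -5 (attained at k = 2)
  C[0][2] = min over k of (A[0][0] + B[0][2] = 4 + -5 = -1, A[0][1] + B[1][2] = 0 + 1 = 1, A[0][2] + B[2][2] = -1 + 1 = 0) = -1 (attained at k = 0)
  C[1][0] = min over k of (A[1][0] + B[0][0] = 8 + 4 = 12, A[1][1] + B[1][0] = -2 + 3 = 1, A[1][2] + B[2][0] = -1 + 5 = 4) = 1 (attained at k = 1)
  C[1][1] = min over k of (A[1][0] + B[0][1] = 8 + 1 = 9, A[1][1] + B[1][1] = -2 + 5 = 3, A[1][2] + B[2][1] = -1 + -4 = -5) = -5 (attained at k = 2)
  C[1][2] = min over k of (A[1][0] + B[0][2] = 8 + -5 = 3, A[1][1] + B[1][2] = -2 + 1 = -1, A[1][2] + B[2][2] = -1 + 1 = 0) = -1 (attained at k = 1)
  C[2][0] = min over k of (A[2][0] + B[0][0] = 5 + 4 = 9, A[2][1] + B[1][0] = -3 + 3 = 0, A[2][2] + B[2][0] = 0 + 5 = 5) = 0 (attained at k = 1)
  C[2][1] = min over k of (A[2][0] + B[0][1] = 5 + 1 = 6, A[2][1] + B[1][1] = -3 + 5 = 2, A[2][2] + B[2][1] = 0 + -4 = -4) = -4 (attained at k = 2)
  C[2][2] = min over k of (A[2][0] + B[0][2] = 5 + -5 = 0, A[2][1] + B[1][2] = -3 + 1 = -2, A[2][2] + B[2][2] = 0 + 1 = 1) = -2 (attained at k = 1)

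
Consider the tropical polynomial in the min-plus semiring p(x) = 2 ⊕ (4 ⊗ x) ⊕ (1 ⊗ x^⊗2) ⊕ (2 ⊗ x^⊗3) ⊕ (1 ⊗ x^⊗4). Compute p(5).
p(5) = 2

A tropical monomial a ⊗ x^⊗i evaluates to a + i · x. Evaluating each term at x = 5:
  Term 0 contributes 2 + 0 · 5 = 2
  Term 1 contributes 4 + 1 · 5 = 9
  Term 2 contributes 1 + 2 · 5 = 11
  Term 3 contributes 2 + 3 · 5 = 17
  Term 4 contributes 1 + 4 · 5 = 21
p(5) = ⊕ of these = min[2, 9, 11, 17, 21] = 2.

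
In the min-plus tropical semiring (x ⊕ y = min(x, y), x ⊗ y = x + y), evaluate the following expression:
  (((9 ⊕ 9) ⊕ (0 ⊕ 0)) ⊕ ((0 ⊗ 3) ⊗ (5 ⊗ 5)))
(((9 ⊕ 9) ⊕ (0 ⊕ 0)) ⊕ ((0 ⊗ 3) ⊗ (5 ⊗ 5))) = 0

Expand innermost to outermost. Recall ⊕ takes the minimum of its arguments and ⊗ takes their sum. Working out the expression (((9 ⊕ 9) ⊕ (0 ⊕ 0)) ⊕ ((0 ⊗ 3) ⊗ (5 ⊗ 5))) gives 0.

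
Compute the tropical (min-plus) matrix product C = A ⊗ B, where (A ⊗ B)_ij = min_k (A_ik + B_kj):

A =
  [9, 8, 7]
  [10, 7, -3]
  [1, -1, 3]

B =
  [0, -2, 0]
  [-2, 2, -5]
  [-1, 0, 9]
A ⊗ B =
  [6, 7, 3]
  [-4, -3, 2]
  [-3, -1, -6]

Apply the min-plus product entry-by-entry:
  C[0][0] = min over k of (A[0][0] + B[0][0] = 9 + 0 = 9, A[0][1] + B[1][0] = 8 + -2 = 6, A[0][2] + B[2][0] = 7 + -1 = 6) = 6 (attained at k = 1)
  C[0][1] = min over k of (A[0][0] + B[0][1] = 9 + -2 = 7, A[0][1] + B[1][1] = 8 + 2 = 10, A[0][2] + B[2][1] = 7 + 0 = 7) = 7 (attained at k = 0)
  C[0][2] = min over k of (A[0][0] + B[0][2] = 9 + 0 = 9, A[0][1] + B[1][2] = 8 + -5 = 3, A[0][2] + B[2][2] = 7 + 9 = 16) = 3 (attained at k = 1)
  C[1][0] = min over k of (A[1][0] + B[0][0] = 10 + 0 = 10, A[1][1] + B[1][0] = 7 + -2 = 5, A[1][2] + B[2][0] = -3 + -1 = -4) = -4 (attained at k = 2)
  C[1][1] = min over k of (A[1][0] + B[0][1] = 10 + -2 = 8, A[1][1] + B[1][1] = 7 + 2 = 9, A[1][2] + B[2][1] = -3 + 0 = -3) = -3 (attained at k = 2)
  C[1][2] = min over k of (A[1][0] + B[0][2] = 10 + 0 = 10, A[1][1] + B[1][2] = 7 + -5 = 2, A[1][2] + B[2][2] = -3 + 9 = 6) = 2 (attained at k = 1)
  C[2][0] = min over k of (A[2][0] + B[0][0] = 1 + 0 = 1, A[2][1] + B[1][0] = -1 + -2 = -3, A[2][2] + B[2][0] = 3 + -1 = 2) = -3 (attained at k = 1)
  C[2][1] = min over k of (A[2][0] + B[0][1] = 1 + -2 = -1, A[2][1] + B[1][1] = -1 + 2 = 1, A[2][2] + B[2][1] = 3 + 0 = 3) = -1 (attained at k = 0)
  C[2][2] = min over k of (A[2][0] + B[0][2] = 1 + 0 = 1, A[2][1] + B[1][2] = -1 + -5 = -6, A[2][2] + B[2][2] = 3 + 9 = 12) = -6 (attained at k = 1)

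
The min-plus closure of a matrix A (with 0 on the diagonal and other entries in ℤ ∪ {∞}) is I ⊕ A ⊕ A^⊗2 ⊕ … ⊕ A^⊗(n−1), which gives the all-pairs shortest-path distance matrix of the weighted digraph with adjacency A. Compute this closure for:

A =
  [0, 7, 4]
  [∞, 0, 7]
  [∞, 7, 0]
Closure =
  [0, 7, 4]
  [∞, 0, 7]
  [∞, 7, 0]

This is the Floyd-Warshall all-pairs shortest-path computation. For each intermediate vertex k = 0, 1, …, 2, update dist[i][j] ← min(dist[i][j], dist[i][k] + dist[k][j]). The final matrix gives, for each (i, j), the minimum total weight of any directed path from i to j (possibly empty when i = j).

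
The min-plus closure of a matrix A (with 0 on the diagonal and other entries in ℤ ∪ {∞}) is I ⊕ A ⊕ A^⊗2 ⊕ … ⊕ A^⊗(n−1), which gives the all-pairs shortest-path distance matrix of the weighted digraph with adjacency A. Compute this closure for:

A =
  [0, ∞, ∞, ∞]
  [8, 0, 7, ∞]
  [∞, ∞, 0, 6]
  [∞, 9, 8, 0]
Closure =
  [0, ∞, ∞, ∞]
  [8, 0, 7, 13]
  [23, 15, 0, 6]
  [17, 9, 8, 0]

This is the Floyd-Warshall all-pairs shortest-path computation. For each intermediate vertex k = 0, 1, …, 3, update dist[i][j] ← min(dist[i][j], dist[i][k] + dist[k][j]). The final matrix gives, for each (i, j), the minimum total weight of any directed path from i to j (possibly empty when i = j).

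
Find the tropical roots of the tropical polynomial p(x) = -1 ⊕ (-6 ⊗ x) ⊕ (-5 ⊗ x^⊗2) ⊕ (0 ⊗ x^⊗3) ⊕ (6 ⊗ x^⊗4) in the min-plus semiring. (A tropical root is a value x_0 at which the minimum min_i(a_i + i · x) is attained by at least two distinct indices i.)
Roots: {-6, -5, -1, 5}

Each tropical root is a break point of the lower envelope of the lines y = a_i + i · x (there are 5 lines, with slopes 0, 1, ..., 4). Only the lines that attain the minimum somewhere contribute to roots; other lines are dominated. Here the surviving (envelope) indices are i = 4, i = 3, i = 2, i = 1, i = 0.
Intersections between consecutive envelope lines give the roots: for adjacent envelope indices i < j the intersection is x = (a_i − a_j) / (j − i). Reading off the sorted break points: {-6, -5, -1, 5}.
Verification: at each break x_0, at least two indices attain the minimum of min_i(a_i + i · x_0).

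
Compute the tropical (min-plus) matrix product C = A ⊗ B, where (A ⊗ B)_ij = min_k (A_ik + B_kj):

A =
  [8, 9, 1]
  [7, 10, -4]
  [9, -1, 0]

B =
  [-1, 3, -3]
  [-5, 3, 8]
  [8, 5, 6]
A ⊗ B =
  [4, 6, 5]
  [4, 1, 2]
  [-6, 2, 6]

Apply the min-plus product entry-by-entry:
  C[0][0] = min over k of (A[0][0] + B[0][0] = 8 + -1 = 7, A[0][1] + B[1][0] = 9 + -5 = 4, A[0][2] + B[2][0] = 1 + 8 = 9) = 4 (attained at k = 1)
  C[0][1] = min over k of (A[0][0] + B[0][1] = 8 + 3 = 11, A[0][1] + B[1][1] = 9 + 3 = 12, A[0][2] + B[2][1] = 1 + 5 = 6) = 6 (attained at k = 2)
  C[0][2] = min over k of (A[0][0] + B[0][2] = 8 + -3 = 5, A[0][1] + B[1][2] = 9 + 8 = 17, A[0][2] + B[2][2] = 1 + 6 = 7) = 5 (attained at k = 0)
  C[1][0] = min over k of (A[1][0] + B[0][0] = 7 + -1 = 6, A[1][1] + B[1][0] = 10 + -5 = 5, A[1][2] + B[2][0] = -4 + 8 = 4) = 4 (attained at k = 2)
  C[1][1] = min over k of (A[1][0] + B[0][1] = 7 + 3 = 10, A[1][1] + B[1][1] = 10 + 3 = 13, A[1][2] + B[2][1] = -4 + 5 = 1) = 1 (attained at k = 2)
  C[1][2] = min over k of (A[1][0] + B[0][2] = 7 + -3 = 4, A[1][1] + B[1][2] = 10 + 8 = 18, A[1][2] + B[2][2] = -4 + 6 = 2) = 2 (attained at k = 2)
  C[2][0] = min over k of (A[2][0] + B[0][0] = 9 + -1 = 8, A[2][1] + B[1][0] = -1 + -5 = -6, A[2][2] + B[2][0] = 0 + 8 = 8) = -6 (attained at k = 1)
  C[2][1] = min over k of (A[2][0] + B[0][1] = 9 + 3 = 12, A[2][1] + B[1][1] = -1 + 3 = 2, A[2][2] + B[2][1] = 0 + 5 = 5) = 2 (attained at k = 1)
  C[2][2] = min over k of (A[2][0] + B[0][2] = 9 + -3 = 6, A[2][1] + B[1][2] = -1 + 8 = 7, A[2][2] + B[2][2] = 0 + 6 = 6) = 6 (attained at k = 0)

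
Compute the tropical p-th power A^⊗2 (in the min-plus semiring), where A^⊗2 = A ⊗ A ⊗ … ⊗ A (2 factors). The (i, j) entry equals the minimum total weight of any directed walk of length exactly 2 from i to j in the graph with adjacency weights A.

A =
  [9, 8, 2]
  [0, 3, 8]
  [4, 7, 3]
A^⊗2 =
  [6, 9, 5]
  [3, 6, 2]
  [7, 10, 6]

Each entry (A^⊗2)_ij equals the minimum over all length-2 walks i = v_0 → v_1 → … → v_2 = j of Σ_t A[v_t][v_{t+1}]. For example, for (i, j) = (0, 2) we minimise over 3 possible intermediate vertex sequences; the minimum is 5, attained along the walk 0 → 2 → 2.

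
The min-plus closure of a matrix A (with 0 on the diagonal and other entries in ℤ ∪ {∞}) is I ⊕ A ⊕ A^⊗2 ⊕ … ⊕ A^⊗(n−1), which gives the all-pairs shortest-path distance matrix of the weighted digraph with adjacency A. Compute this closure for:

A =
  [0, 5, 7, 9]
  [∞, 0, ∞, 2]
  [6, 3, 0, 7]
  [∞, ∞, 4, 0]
Closure =
  [0, 5, 7, 7]
  [12, 0, 6, 2]
  [6, 3, 0, 5]
  [10, 7, 4, 0]

This is the Floyd-Warshall all-pairs shortest-path computation. For each intermediate vertex k = 0, 1, …, 3, update dist[i][j] ← min(dist[i][j], dist[i][k] + dist[k][j]). The final matrix gives, for each (i, j), the minimum total weight of any directed path from i to j (possibly empty when i = j).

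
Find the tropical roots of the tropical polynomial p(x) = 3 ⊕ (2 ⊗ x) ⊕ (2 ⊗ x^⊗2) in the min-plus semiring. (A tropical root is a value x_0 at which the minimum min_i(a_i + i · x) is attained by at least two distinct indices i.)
Roots: {0, 1}

Each tropical root is a break point of the lower envelope of the lines y = a_i + i · x (there are 3 lines, with slopes 0, 1, ..., 2). Only the lines that attain the minimum somewhere contribute to roots; other lines are dominated. Here the surviving (envelope) indices are i = 2, i = 1, i = 0.
Intersections between consecutive envelope lines give the roots: for adjacent envelope indices i < j the intersection is x = (a_i − a_j) / (j − i). Reading off the sorted break points: {0, 1}.
Verification: at each break x_0, at least two indices attain the minimum of min_i(a_i + i · x_0).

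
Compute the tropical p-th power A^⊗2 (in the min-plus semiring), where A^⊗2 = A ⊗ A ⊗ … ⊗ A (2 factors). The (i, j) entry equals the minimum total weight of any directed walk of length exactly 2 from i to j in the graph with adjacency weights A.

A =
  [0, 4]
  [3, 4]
A^⊗2 =
  [0, 4]
  [3, 7]

Each entry (A^⊗2)_ij equals the minimum over all length-2 walks i = v_0 → v_1 → … → v_2 = j of Σ_t A[v_t][v_{t+1}]. For example, for (i, j) = (0, 1) we minimise over 2 possible intermediate vertex sequences; the minimum is 4, attained along the walk 0 → 0 → 1.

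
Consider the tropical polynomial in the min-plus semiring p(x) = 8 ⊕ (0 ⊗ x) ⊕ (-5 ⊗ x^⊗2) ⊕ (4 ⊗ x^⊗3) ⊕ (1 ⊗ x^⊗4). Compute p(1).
p(1) = -3

A tropical monomial a ⊗ x^⊗i evaluates to a + i · x. Evaluating each term at x = 1:
  Term 0 contributes 8 + 0 · 1 = 8
  Term 1 contributes 0 + 1 · 1 = 1
  Term 2 contributes -5 + 2 · 1 = -3
  Term 3 contributes 4 + 3 · 1 = 7
  Term 4 contributes 1 + 4 · 1 = 5
p(1) = ⊕ of these = min[8, 1, -3, 7, 5] = -3.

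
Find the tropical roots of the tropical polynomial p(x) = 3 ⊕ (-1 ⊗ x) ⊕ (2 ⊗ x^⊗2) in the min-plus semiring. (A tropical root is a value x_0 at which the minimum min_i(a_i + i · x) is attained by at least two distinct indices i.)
Roots: {-3, 4}

Each tropical root is a break point of the lower envelope of the lines y = a_i + i · x (there are 3 lines, with slopes 0, 1, ..., 2). Only the lines that attain the minimum somewhere contribute to roots; other lines are dominated. Here the surviving (envelope) indices are i = 2, i = 1, i = 0.
Intersections between consecutive envelope lines give the roots: for adjacent envelope indices i < j the intersection is x = (a_i − a_j) / (j − i). Reading off the sorted break points: {-3, 4}.
Verification: at each break x_0, at least two indices attain the minimum of min_i(a_i + i · x_0).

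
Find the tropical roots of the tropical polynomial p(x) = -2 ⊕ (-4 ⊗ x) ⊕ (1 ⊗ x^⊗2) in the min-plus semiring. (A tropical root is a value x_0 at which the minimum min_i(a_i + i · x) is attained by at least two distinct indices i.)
Roots: {-5, 2}

Each tropical root is a break point of the lower envelope of the lines y = a_i + i · x (there are 3 lines, with slopes 0, 1, ..., 2). Only the lines that attain the minimum somewhere contribute to roots; other lines are dominated. Here the surviving (envelope) indices are i = 2, i = 1, i = 0.
Intersections between consecutive envelope lines give the roots: for adjacent envelope indices i < j the intersection is x = (a_i − a_j) / (j − i). Reading off the sorted break points: {-5, 2}.
Verification: at each break x_0, at least two indices attain the minimum of min_i(a_i + i · x_0).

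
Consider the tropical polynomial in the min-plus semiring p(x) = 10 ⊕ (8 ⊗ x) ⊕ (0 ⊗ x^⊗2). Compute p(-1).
p(-1) = -2

A tropical monomial a ⊗ x^⊗i evaluates to a + i · x. Evaluating each term at x = -1:
  Term 0 contributes 10 + 0 · -1 = 10
  Term 1 contributes 8 + 1 · -1 = 7
  Term 2 contributes 0 + 2 · -1 = -2
p(-1) = ⊕ of these = min[10, 7, -2] = -2.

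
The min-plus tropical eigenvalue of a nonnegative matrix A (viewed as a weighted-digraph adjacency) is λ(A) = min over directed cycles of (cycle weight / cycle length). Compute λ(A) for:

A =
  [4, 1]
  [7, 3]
λ(A) = 3

Enumerate directed cycles and compute their means (weight / length). Sample:
  cycle 0 → 0: weight = 4, length = 1, mean = 4/1 ≈ 4.000
  cycle 1 → 1: weight = 3, length = 1, mean = 3/1 ≈ 3.000
  cycle 0 → 1 → 0: weight = 8, length = 2, mean = 8/2 ≈ 4.000
  cycle 1 → 0 → 1: weight = 8, length = 2, mean = 8/2 ≈ 4.000
Minimum mean = 3.000, attained e.g. along the cycle 1 → 1 with weight 3 and length 1. So λ(A) = 3/1 = 3.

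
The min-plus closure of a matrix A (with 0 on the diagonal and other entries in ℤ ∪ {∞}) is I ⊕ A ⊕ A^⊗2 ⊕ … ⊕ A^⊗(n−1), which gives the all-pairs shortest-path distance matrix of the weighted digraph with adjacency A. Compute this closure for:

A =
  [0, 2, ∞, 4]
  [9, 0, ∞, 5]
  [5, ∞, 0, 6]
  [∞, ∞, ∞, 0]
Closure =
  [0, 2, ∞, 4]
  [9, 0, ∞, 5]
  [5, 7, 0, 6]
  [∞, ∞, ∞, 0]

This is the Floyd-Warshall all-pairs shortest-path computation. For each intermediate vertex k = 0, 1, …, 3, update dist[i][j] ← min(dist[i][j], dist[i][k] + dist[k][j]). The final matrix gives, for each (i, j), the minimum total weight of any directed path from i to j (possibly empty when i = j).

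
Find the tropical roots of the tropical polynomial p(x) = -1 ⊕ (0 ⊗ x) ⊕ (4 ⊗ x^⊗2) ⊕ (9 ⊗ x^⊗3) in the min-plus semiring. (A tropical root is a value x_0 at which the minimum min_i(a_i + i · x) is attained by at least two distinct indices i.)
Roots: {-5, -4, -1}

Each tropical root is a break point of the lower envelope of the lines y = a_i + i · x (there are 4 lines, with slopes 0, 1, ..., 3). Only the lines that attain the minimum somewhere contribute to roots; other lines are dominated. Here the surviving (envelope) indices are i = 3, i = 2, i = 1, i = 0.
Intersections between consecutive envelope lines give the roots: for adjacent envelope indices i < j the intersection is x = (a_i − a_j) / (j − i). Reading off the sorted break points: {-5, -4, -1}.
Verification: at each break x_0, at least two indices attain the minimum of min_i(a_i + i · x_0).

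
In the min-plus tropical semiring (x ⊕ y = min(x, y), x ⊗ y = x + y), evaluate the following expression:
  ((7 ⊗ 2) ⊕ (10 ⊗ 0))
((7 ⊗ 2) ⊕ (10 ⊗ 0)) = 9

Expand innermost to outermost. Recall ⊕ takes the minimum of its arguments and ⊗ takes their sum. Working out the expression ((7 ⊗ 2) ⊕ (10 ⊗ 0)) gives 9.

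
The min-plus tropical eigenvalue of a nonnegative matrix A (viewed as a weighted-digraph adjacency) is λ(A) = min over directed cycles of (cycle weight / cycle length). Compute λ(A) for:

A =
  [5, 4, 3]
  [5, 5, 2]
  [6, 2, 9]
λ(A) = 2

Enumerate directed cycles and compute their means (weight / length). Sample:
  cycle 0 → 0: weight = 5, length = 1, mean = 5/1 ≈ 5.000
  cycle 1 → 1: weight = 5, length = 1, mean = 5/1 ≈ 5.000
  cycle 2 → 2: weight = 9, length = 1, mean = 9/1 ≈ 9.000
  cycle 0 → 1 → 0: weight = 9, length = 2, mean = 9/2 ≈ 4.500
  cycle 0 → 2 → 0: weight = 9, length = 2, mean = 9/2 ≈ 4.500
  cycle 1 → 0 → 1: weight = 9, length = 2, mean = 9/2 ≈ 4.500
Minimum mean = 2.000, attained e.g. along the cycle 1 → 2 → 1 with weight 4 and length 2. So λ(A) = 4/2 = 2.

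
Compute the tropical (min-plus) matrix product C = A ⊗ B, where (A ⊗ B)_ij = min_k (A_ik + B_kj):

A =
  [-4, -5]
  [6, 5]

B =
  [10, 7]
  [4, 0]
A ⊗ B =
  [-1, -5]
  [9, 5]

Apply the min-plus product entry-by-entry:
  C[0][0] = min over k of (A[0][0] + B[0][0] = -4 + 10 = 6, A[0][1] + B[1][0] = -5 + 4 = -1) = -1 (attained at k = 1)
  C[0][1] = min over k of (A[0][0] + B[0][1] = -4 + 7 = 3, A[0][1] + B[1][1] = -5 + 0 = -5) = -5 (attained at k = 1)
  C[1][0] = min over k of (A[1][0] + B[0][0] = 6 + 10 = 16, A[1][1] + B[1][0] = 5 + 4 = 9) = 9 (attained at k = 1)
  C[1][1] = min over k of (A[1][0] + B[0][1] = 6 + 7 = 13, A[1][1] + B[1][1] = 5 + 0 = 5) = 5 (attained at k = 1)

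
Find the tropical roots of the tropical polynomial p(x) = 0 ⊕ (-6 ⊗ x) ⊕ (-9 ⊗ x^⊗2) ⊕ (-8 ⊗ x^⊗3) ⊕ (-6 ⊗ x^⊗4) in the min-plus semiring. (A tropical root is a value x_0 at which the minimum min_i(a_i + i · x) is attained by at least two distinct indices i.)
Roots: {-2, -1, 3, 6}

Each tropical root is a break point of the lower envelope of the lines y = a_i + i · x (there are 5 lines, with slopes 0, 1, ..., 4). Only the lines that attain the minimum somewhere contribute to roots; other lines are dominated. Here the surviving (envelope) indices are i = 4, i = 3, i = 2, i = 1, i = 0.
Intersections between consecutive envelope lines give the roots: for adjacent envelope indices i < j the intersection is x = (a_i − a_j) / (j − i). Reading off the sorted break points: {-2, -1, 3, 6}.
Verification: at each break x_0, at least two indices attain the minimum of min_i(a_i + i · x_0).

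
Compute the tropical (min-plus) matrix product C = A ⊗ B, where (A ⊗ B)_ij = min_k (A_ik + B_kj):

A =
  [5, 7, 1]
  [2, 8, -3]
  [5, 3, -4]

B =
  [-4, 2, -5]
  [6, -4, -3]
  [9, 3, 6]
A ⊗ B =
  [1, 3, 0]
  [-2, 0, -3]
  [1, -1, 0]

Apply the min-plus product entry-by-entry:
  C[0][0] = min over k of (A[0][0] + B[0][0] = 5 + -4 = 1, A[0][1] + B[1][0] = 7 + 6 = 13, A[0][2] + B[2][0] = 1 + 9 = 10) = 1 (attained at k = 0)
  C[0][1] = min over k of (A[0][0] + B[0][1] = 5 + 2 = 7, A[0][1] + B[1][1] = 7 + -4 = 3, A[0][2] + B[2][1] = 1 + 3 = 4) = 3 (attained at k = 1)
  C[0][2] = min over k of (A[0][0] + B[0][2] = 5 + -5 = 0, A[0][1] + B[1][2] = 7 + -3 = 4, A[0][2] + B[2][2] = 1 + 6 = 7) = 0 (attained at k = 0)
  C[1][0] = min over k of (A[1][0] + B[0][0] = 2 + -4 = -2, A[1][1] + B[1][0] = 8 + 6 = 14, A[1][2] + B[2][0] = -3 + 9 = 6) = -2 (attained at k = 0)
  C[1][1] = min over k of (A[1][0] + B[0][1] = 2 + 2 = 4, A[1][1] + B[1][1] = 8 + -4 = 4, A[1][2] + B[2][1] = -3 + 3 = 0) = 0 (attained at k = 2)
  C[1][2] = min over k of (A[1][0] + B[0][2] = 2 + -5 = -3, A[1][1] + B[1][2] = 8 + -3 = 5, A[1][2] + B[2][2] = -3 + 6 = 3) = -3 (attained at k = 0)
  C[2][0] = min over k of (A[2][0] + B[0][0] = 5 + -4 = 1, A[2][1] + B[1][0] = 3 + 6 = 9, A[2][2] + B[2][0] = -4 + 9 = 5) = 1 (attained at k = 0)
  C[2][1] = min over k of (A[2][0] + B[0][1] = 5 + 2 = 7, A[2][1] + B[1][1] = 3 + -4 = -1, A[2][2] + B[2][1] = -4 + 3 = -1) = -1 (attained at k = 1)
  C[2][2] = min over k of (A[2][0] + B[0][2] = 5 + -5 = 0, A[2][1] + B[1][2] = 3 + -3 = 0, A[2][2] + B[2][2] = -4 + 6 = 2) = 0 (attained at k = 0)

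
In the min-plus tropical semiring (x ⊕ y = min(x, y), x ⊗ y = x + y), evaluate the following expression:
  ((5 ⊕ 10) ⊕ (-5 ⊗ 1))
((5 ⊕ 10) ⊕ (-5 ⊗ 1)) = -4

Expand innermost to outermost. Recall ⊕ takes the minimum of its arguments and ⊗ takes their sum. Working out the expression ((5 ⊕ 10) ⊕ (-5 ⊗ 1)) gives -4.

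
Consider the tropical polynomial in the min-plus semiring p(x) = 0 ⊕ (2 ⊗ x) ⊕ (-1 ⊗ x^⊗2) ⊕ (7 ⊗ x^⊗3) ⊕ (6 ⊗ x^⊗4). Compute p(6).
p(6) = 0

A tropical monomial a ⊗ x^⊗i evaluates to a + i · x. Evaluating each term at x = 6:
  Term 0 contributes 0 + 0 · 6 = 0
  Term 1 contributes 2 + 1 · 6 = 8
  Term 2 contributes -1 + 2 · 6 = 11
  Term 3 contributes 7 + 3 · 6 = 25
  Term 4 contributes 6 + 4 · 6 = 30
p(6) = ⊕ of these = min[0, 8, 11, 25, 30] = 0.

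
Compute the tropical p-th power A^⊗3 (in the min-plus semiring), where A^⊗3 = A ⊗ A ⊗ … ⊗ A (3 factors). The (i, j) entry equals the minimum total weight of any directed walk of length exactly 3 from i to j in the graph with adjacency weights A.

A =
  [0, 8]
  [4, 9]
A^⊗3 =
  [0, 8]
  [4, 12]

Each entry (A^⊗3)_ij equals the minimum over all length-3 walks i = v_0 → v_1 → … → v_3 = j of Σ_t A[v_t][v_{t+1}]. For example, for (i, j) = (0, 1) we minimise over 4 possible intermediate vertex sequences; the minimum is 8, attained along the walk 0 → 0 → 0 → 1.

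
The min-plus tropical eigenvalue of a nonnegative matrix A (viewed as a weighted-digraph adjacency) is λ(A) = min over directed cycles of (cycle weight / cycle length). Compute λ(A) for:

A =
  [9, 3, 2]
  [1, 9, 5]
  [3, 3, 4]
λ(A) = 2

Enumerate directed cycles and compute their means (weight / length). Sample:
  cycle 0 → 0: weight = 9, length = 1, mean = 9/1 ≈ 9.000
  cycle 1 → 1: weight = 9, length = 1, mean = 9/1 ≈ 9.000
  cycle 2 → 2: weight = 4, length = 1, mean = 4/1 ≈ 4.000
  cycle 0 → 1 → 0: weight = 4, length = 2, mean = 4/2 ≈ 2.000
  cycle 0 → 2 → 0: weight = 5, length = 2, mean = 5/2 ≈ 2.500
  cycle 1 → 0 → 1: weight = 4, length = 2, mean = 4/2 ≈ 2.000
Minimum mean = 2.000, attained e.g. along the cycle 0 → 1 → 0 with weight 4 and length 2. So λ(A) = 4/2 = 2.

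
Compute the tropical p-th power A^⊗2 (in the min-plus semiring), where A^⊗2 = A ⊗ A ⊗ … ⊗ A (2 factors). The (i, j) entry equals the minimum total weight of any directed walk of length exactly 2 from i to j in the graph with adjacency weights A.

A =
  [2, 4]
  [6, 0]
A^⊗2 =
  [4, 4]
  [6, 0]

Each entry (A^⊗2)_ij equals the minimum over all length-2 walks i = v_0 → v_1 → … → v_2 = j of Σ_t A[v_t][v_{t+1}]. For example, for (i, j) = (0, 1) we minimise over 2 possible intermediate vertex sequences; the minimum is 4, attained along the walk 0 → 1 → 1.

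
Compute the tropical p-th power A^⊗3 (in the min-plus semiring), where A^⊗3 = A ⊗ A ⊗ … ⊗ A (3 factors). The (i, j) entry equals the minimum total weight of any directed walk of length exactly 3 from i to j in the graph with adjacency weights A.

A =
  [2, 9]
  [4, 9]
A^⊗3 =
  [6, 13]
  [8, 15]

Each entry (A^⊗3)_ij equals the minimum over all length-3 walks i = v_0 → v_1 → … → v_3 = j of Σ_t A[v_t][v_{t+1}]. For example, for (i, j) = (0, 1) we minimise over 4 possible intermediate vertex sequences; the minimum is 13, attained along the walk 0 → 0 → 0 → 1.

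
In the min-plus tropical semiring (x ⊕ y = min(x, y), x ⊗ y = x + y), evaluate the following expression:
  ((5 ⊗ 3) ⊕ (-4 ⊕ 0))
((5 ⊗ 3) ⊕ (-4 ⊕ 0)) = -4

Expand innermost to outermost. Recall ⊕ takes the minimum of its arguments and ⊗ takes their sum. Working out the expression ((5 ⊗ 3) ⊕ (-4 ⊕ 0)) gives -4.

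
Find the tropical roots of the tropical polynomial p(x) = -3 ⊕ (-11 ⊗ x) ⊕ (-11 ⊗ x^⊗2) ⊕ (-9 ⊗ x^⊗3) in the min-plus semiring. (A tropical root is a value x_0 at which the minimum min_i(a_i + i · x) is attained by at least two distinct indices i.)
Roots: {-2, 0, 8}

Each tropical root is a break point of the lower envelope of the lines y = a_i + i · x (there are 4 lines, with slopes 0, 1, ..., 3). Only the lines that attain the minimum somewhere contribute to roots; other lines are dominated. Here the surviving (envelope) indices are i = 3, i = 2, i = 1, i = 0.
Intersections between consecutive envelope lines give the roots: for adjacent envelope indices i < j the intersection is x = (a_i − a_j) / (j − i). Reading off the sorted break points: {-2, 0, 8}.
Verification: at each break x_0, at least two indices attain the minimum of min_i(a_i + i · x_0).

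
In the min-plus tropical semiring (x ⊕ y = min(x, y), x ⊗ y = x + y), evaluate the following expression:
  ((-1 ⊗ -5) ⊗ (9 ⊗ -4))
((-1 ⊗ -5) ⊗ (9 ⊗ -4)) = -1

Expand innermost to outermost. Recall ⊕ takes the minimum of its arguments and ⊗ takes their sum. Working out the expression ((-1 ⊗ -5) ⊗ (9 ⊗ -4)) gives -1.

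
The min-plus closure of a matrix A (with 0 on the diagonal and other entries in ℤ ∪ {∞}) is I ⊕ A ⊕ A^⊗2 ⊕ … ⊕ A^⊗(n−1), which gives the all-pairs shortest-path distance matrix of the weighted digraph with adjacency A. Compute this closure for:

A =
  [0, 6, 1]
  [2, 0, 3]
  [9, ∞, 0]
Closure =
  [0, 6, 1]
  [2, 0, 3]
  [9, 15, 0]

This is the Floyd-Warshall all-pairs shortest-path computation. For each intermediate vertex k = 0, 1, …, 2, update dist[i][j] ← min(dist[i][j], dist[i][k] + dist[k][j]). The final matrix gives, for each (i, j), the minimum total weight of any directed path from i to j (possibly empty when i = j).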